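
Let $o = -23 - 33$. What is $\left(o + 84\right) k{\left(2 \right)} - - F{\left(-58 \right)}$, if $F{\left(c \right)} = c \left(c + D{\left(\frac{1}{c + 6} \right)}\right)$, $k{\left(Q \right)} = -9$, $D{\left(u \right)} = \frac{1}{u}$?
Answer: $6128$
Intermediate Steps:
$o = -56$ ($o = -23 - 33 = -56$)
$F{\left(c \right)} = c \left(6 + 2 c\right)$ ($F{\left(c \right)} = c \left(c + \frac{1}{\frac{1}{c + 6}}\right) = c \left(c + \frac{1}{\frac{1}{6 + c}}\right) = c \left(c + \left(6 + c\right)\right) = c \left(6 + 2 c\right)$)
$\left(o + 84\right) k{\left(2 \right)} - - F{\left(-58 \right)} = \left(-56 + 84\right) \left(-9\right) - - 2 \left(-58\right) \left(3 - 58\right) = 28 \left(-9\right) - - 2 \left(-58\right) \left(-55\right) = -252 - \left(-1\right) 6380 = -252 - -6380 = -252 + 6380 = 6128$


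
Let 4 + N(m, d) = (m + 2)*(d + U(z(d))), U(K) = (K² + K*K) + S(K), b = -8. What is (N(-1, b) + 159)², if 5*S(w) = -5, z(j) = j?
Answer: 75076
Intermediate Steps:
S(w) = -1 (S(w) = (⅕)*(-5) = -1)
U(K) = -1 + 2*K² (U(K) = (K² + K*K) - 1 = (K² + K²) - 1 = 2*K² - 1 = -1 + 2*K²)
N(m, d) = -4 + (2 + m)*(-1 + d + 2*d²) (N(m, d) = -4 + (m + 2)*(d + (-1 + 2*d²)) = -4 + (2 + m)*(-1 + d + 2*d²))
(N(-1, b) + 159)² = ((-6 + 2*(-8) + 4*(-8)² - 8*(-1) - (-1 + 2*(-8)²)) + 159)² = ((-6 - 16 + 4*64 + 8 - (-1 + 2*64)) + 159)² = ((-6 - 16 + 256 + 8 - (-1 + 128)) + 159)² = ((-6 - 16 + 256 + 8 - 1*127) + 159)² = ((-6 - 16 + 256 + 8 - 127) + 159)² = (115 + 159)² = 274² = 75076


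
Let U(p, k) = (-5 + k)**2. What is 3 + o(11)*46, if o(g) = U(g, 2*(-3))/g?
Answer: 509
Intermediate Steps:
o(g) = 121/g (o(g) = (-5 + 2*(-3))**2/g = (-5 - 6)**2/g = (-11)**2/g = 121/g)
3 + o(11)*46 = 3 + (121/11)*46 = 3 + (121*(1/11))*46 = 3 + 11*46 = 3 + 506 = 509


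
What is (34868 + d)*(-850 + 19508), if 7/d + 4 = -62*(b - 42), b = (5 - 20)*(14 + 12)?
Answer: 8711094123463/13390 ≈ 6.5057e+8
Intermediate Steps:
b = -390 (b = -15*26 = -390)
d = 7/26780 (d = 7/(-4 - 62*(-390 - 42)) = 7/(-4 - 62*(-432)) = 7/(-4 + 26784) = 7/26780 ≈ 0.00026139)
(34868 + d)*(-850 + 19508) = (34868 + 7/26780)*(-850 + 19508) = (933765047/26780)*18658 = 8711094123463/13390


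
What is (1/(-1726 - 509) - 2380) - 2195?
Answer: -10225126/2235 ≈ -4575.0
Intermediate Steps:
(1/(-1726 - 509) - 2380) - 2195 = (1/(-2235) - 2380) - 2195 = (-1/2235 - 2380) - 2195 = -5319301/2235 - 2195 = -10225126/2235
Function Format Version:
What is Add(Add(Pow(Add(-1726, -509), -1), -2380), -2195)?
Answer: Rational(-10225126, 2235) ≈ -4575.0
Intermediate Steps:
Add(Add(Pow(Add(-1726, -509), -1), -2380), -2195) = Add(Add(Pow(-2235, -1), -2380), -2195) = Add(Add(Rational(-1, 2235), -2380), -2195) = Add(Rational(-5319301, 2235), -2195) = Rational(-10225126, 2235)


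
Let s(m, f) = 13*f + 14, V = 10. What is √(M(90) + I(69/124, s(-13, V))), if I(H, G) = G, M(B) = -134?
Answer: √10 ≈ 3.1623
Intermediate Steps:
s(m, f) = 14 + 13*f
√(M(90) + I(69/124, s(-13, V))) = √(-134 + (14 + 13*10)) = √(-134 + (14 + 130)) = √(-134 + 144) = √10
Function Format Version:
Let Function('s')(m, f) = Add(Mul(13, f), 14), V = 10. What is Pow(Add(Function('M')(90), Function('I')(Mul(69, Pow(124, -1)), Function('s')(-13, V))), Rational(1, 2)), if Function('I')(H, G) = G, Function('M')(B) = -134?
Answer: Pow(10, Rational(1, 2)) ≈ 3.1623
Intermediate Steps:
Function('s')(m, f) = Add(14, Mul(13, f))
Pow(Add(Function('M')(90), Function('I')(Mul(69, Pow(124, -1)), Function('s')(-13, V))), Rational(1, 2)) = Pow(Add(-134, Add(14, Mul(13, 10))), Rational(1, 2)) = Pow(Add(-134, Add(14, 130)), Rational(1, 2)) = Pow(Add(-134, 144), Rational(1, 2)) = Pow(10, Rational(1, 2))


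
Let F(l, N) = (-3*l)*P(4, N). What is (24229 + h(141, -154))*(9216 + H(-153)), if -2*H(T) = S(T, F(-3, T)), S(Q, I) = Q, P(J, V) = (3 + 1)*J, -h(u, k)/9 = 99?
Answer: 216868365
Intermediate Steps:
h(u, k) = -891 (h(u, k) = -9*99 = -891)
P(J, V) = 4*J
F(l, N) = -48*l (F(l, N) = (-3*l)*(4*4) = -3*l*16 = -48*l)
H(T) = -T/2
(24229 + h(141, -154))*(9216 + H(-153)) = (24229 - 891)*(9216 - ½*(-153)) = 23338*(9216 + 153/2) = 23338*(18585/2) = 216868365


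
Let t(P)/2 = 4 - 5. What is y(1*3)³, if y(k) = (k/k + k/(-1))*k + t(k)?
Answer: -512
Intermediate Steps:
t(P) = -2 (t(P) = 2*(4 - 5) = 2*(-1) = -2)
y(k) = -2 + k*(1 - k) (y(k) = (k/k + k/(-1))*k - 2 = (1 + k*(-1))*k - 2 = (1 - k)*k - 2 = k*(1 - k) - 2 = -2 + k*(1 - k))
y(1*3)³ = (-2 + 1*3 - (1*3)²)³ = (-2 + 3 - 1*3²)³ = (-2 + 3 - 1*9)³ = (-2 + 3 - 9)³ = (-8)³ = -512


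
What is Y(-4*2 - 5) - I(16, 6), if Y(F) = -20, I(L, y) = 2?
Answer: -22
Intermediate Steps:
Y(-4*2 - 5) - I(16, 6) = -20 - 1*2 = -20 - 2 = -22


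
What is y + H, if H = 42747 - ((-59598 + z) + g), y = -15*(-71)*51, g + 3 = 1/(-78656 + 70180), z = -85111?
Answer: 2049276425/8476 ≈ 2.4177e+5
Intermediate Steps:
g = -25429/8476 (g = -3 + 1/(-78656 + 70180) = -3 + 1/(-8476) = -3 - 1/8476 = -25429/8476 ≈ -3.0001)
y = 54315 (y = 1065*51 = 54315)
H = 1588902485/8476 (H = 42747 - ((-59598 - 85111) - 25429/8476) = 42747 - (-144709 - 25429/8476) = 42747 - 1*(-1226578913/8476) = 42747 + 1226578913/8476 = 1588902485/8476 ≈ 1.8746e+5)
y + H = 54315 + 1588902485/8476 = 2049276425/8476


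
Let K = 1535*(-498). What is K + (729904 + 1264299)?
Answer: 1229773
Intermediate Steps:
K = -764430
K + (729904 + 1264299) = -764430 + (729904 + 1264299) = -764430 + 1994203 = 1229773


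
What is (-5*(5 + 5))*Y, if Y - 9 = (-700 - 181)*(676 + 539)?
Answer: 53520300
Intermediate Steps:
Y = -1070406 (Y = 9 + (-700 - 181)*(676 + 539) = 9 - 881*1215 = 9 - 1070415 = -1070406)
(-5*(5 + 5))*Y = -5*(5 + 5)*(-1070406) = -5*10*(-1070406) = -50*(-1070406) = 53520300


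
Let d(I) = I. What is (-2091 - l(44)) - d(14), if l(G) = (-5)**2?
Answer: -2130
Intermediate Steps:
l(G) = 25
(-2091 - l(44)) - d(14) = (-2091 - 1*25) - 1*14 = (-2091 - 25) - 14 = -2116 - 14 = -2130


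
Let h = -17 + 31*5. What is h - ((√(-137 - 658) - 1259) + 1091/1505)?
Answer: 2101394/1505 - I*√795 ≈ 1396.3 - 28.196*I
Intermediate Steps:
h = 138 (h = -17 + 155 = 138)
h - ((√(-137 - 658) - 1259) + 1091/1505) = 138 - ((√(-137 - 658) - 1259) + 1091/1505) = 138 - ((√(-795) - 1259) + 1091*(1/1505)) = 138 - ((I*√795 - 1259) + 1091/1505) = 138 - ((-1259 + I*√795) + 1091/1505) = 138 - (-1893704/1505 + I*√795) = 138 + (1893704/1505 - I*√795) = 2101394/1505 - I*√795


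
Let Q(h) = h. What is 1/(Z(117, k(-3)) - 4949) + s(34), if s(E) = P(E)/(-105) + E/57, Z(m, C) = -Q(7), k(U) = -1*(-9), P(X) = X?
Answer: 6109/22420 ≈ 0.27248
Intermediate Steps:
k(U) = 9
Z(m, C) = -7 (Z(m, C) = -1*7 = -7)
s(E) = 16*E/1995 (s(E) = E/(-105) + E/57 = E*(-1/105) + E*(1/57) = -E/105 + E/57 = 16*E/1995)
1/(Z(117, k(-3)) - 4949) + s(34) = 1/(-7 - 4949) + (16/1995)*34 = 1/(-4956) + 544/1995 = -1/4956 + 544/1995 = 6109/22420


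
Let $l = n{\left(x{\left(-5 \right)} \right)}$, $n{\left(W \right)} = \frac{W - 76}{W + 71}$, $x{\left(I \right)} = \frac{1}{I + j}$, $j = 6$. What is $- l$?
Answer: $\frac{25}{24} \approx 1.0417$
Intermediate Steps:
$x{\left(I \right)} = \frac{1}{6 + I}$ ($x{\left(I \right)} = \frac{1}{I + 6} = \frac{1}{6 + I}$)
$n{\left(W \right)} = \frac{-76 + W}{71 + W}$
$l = - \frac{25}{24}$ ($l = \frac{-76 + \frac{1}{6 - 5}}{71 + \frac{1}{6 - 5}} = \frac{-76 + 1^{-1}}{71 + 1^{-1}} = \frac{-76 + 1}{71 + 1} = \frac{1}{72} \left(-75\right) = - \frac{25}{24} \approx -1.0417$)
$- l = \left(-1\right) \left(- \frac{25}{24}\right) = \frac{25}{24}$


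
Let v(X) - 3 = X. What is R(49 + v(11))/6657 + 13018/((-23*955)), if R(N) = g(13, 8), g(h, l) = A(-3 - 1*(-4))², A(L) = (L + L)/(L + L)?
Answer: -3766907/6357435 ≈ -0.59252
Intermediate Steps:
v(X) = 3 + X
A(L) = 1 (A(L) = (2*L)/((2*L)) = (2*L)*(1/(2*L)) = 1)
g(h, l) = 1 (g(h, l) = 1² = 1)
R(N) = 1
R(49 + v(11))/6657 + 13018/((-23*955)) = 1/6657 + 13018/((-23*955)) = 1*(1/6657) + 13018/(-21965) = 1/6657 + 13018*(-1/21965) = 1/6657 - 566/955 = -3766907/6357435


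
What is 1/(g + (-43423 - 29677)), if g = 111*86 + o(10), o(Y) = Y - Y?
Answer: -1/63554 ≈ -1.5735e-5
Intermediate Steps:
o(Y) = 0
g = 9546 (g = 111*86 + 0 = 9546 + 0 = 9546)
1/(g + (-43423 - 29677)) = 1/(9546 + (-43423 - 29677)) = 1/(9546 - 73100) = 1/(-63554) = -1/63554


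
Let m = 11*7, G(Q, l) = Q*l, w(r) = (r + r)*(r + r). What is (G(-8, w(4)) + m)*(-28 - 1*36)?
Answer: 27840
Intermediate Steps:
w(r) = 4*r**2 (w(r) = (2*r)*(2*r) = 4*r**2)
m = 77
(G(-8, w(4)) + m)*(-28 - 1*36) = (-32*4**2 + 77)*(-28 - 1*36) = (-32*16 + 77)*(-28 - 36) = (-8*64 + 77)*(-64) = (-512 + 77)*(-64) = -435*(-64) = 27840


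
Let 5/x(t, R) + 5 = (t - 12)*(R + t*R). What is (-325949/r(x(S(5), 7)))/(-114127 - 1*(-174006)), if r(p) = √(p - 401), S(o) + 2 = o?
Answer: 325949*I*√26486934/6171249498 ≈ 0.27183*I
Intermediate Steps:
S(o) = -2 + o
x(t, R) = 5/(-5 + (-12 + t)*(R + R*t)) (x(t, R) = 5/(-5 + (t - 12)*(R + t*R)) = 5/(-5 + (-12 + t)*(R + R*t)))
r(p) = √(-401 + p)
(-325949/r(x(S(5), 7)))/(-114127 - 1*(-174006)) = (-325949/√(-401 + 5/(-5 - 12*7 + 7*(-2 + 5)² - 11*7*(-2 + 5))))/(-114127 - 1*(-174006)) = (-325949/√(-401 + 5/(-5 - 84 + 7*3² - 11*7*3)))/(-114127 + 174006) = -325949/√(-401 + 5/(-5 - 84 + 7*9 - 231))/59879 = -325949/√(-401 + 5/(-5 - 84 + 63 - 231))*(1/59879) = -325949/√(-401 + 5/(-257))*(1/59879) = -325949/√(-401 + 5*(-1/257))*(1/59879) = -325949/√(-401 - 5/257)*(1/59879) = -325949*(-I*√26486934/103062)*(1/59879) = -(-325949)*I*√26486934/103062*(1/59879) = (325949*I*√26486934/103062)*(1/59879) = 325949*I*√26486934/6171249498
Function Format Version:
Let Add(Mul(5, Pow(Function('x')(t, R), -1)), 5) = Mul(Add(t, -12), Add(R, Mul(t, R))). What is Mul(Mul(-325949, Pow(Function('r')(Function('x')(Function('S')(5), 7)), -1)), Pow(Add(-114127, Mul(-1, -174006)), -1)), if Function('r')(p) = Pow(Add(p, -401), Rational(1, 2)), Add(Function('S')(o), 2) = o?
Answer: Mul(Rational(325949, 6171249498), I, Pow(26486934, Rational(1, 2))) ≈ Mul(0.27183, I)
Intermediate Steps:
Function('S')(o) = Add(-2, o)
Function('x')(t, R) = Mul(5, Pow(Add(-5, Mul(Add(-12, t), Add(R, Mul(R, t)))), -1)) (Function('x')(t, R) = Mul(5, Pow(Add(-5, Mul(Add(t, -12), Add(R, Mul(t, R)))), -1)) = Mul(5, Pow(Add(-5, Mul(Add(-12, t), Add(R, Mul(R, t)))), -1)))
Function('r')(p) = Pow(Add(-401, p), Rational(1, 2))
Mul(Mul(-325949, Pow(Function('r')(Function('x')(Function('S')(5), 7)), -1)), Pow(Add(-114127, Mul(-1, -174006)), -1)) = Mul(Mul(-325949, Pow(Pow(Add(-401, Mul(5, Pow(Add(-5, Mul(-12, 7), Mul(7, Pow(Add(-2, 5), 2)), Mul(-11, 7, Add(-2, 5))), -1))), Rational(1, 2)), -1)), Pow(Add(-114127, Mul(-1, -174006)), -1)) = Mul(Mul(-325949, Pow(Pow(Add(-401, Mul(5, Pow(Add(-5, -84, Mul(7, Pow(3, 2)), Mul(-11, 7, 3)), -1))), Rational(1, 2)), -1)), Pow(Add(-114127, 174006), -1)) = Mul(Mul(-325949, Pow(Pow(Add(-401, Mul(5, Pow(Add(-5, -84, Mul(7, 9), -231), -1))), Rational(1, 2)), -1)), Pow(59879, -1)) = Mul(Mul(-325949, Pow(Pow(Add(-401, Mul(5, Pow(Add(-5, -84, 63, -231), -1))), Rational(1, 2)), -1)), Rational(1, 59879)) = Mul(Mul(-325949, Pow(Pow(Add(-401, Mul(5, Pow(-257, -1))), Rational(1, 2)), -1)), Rational(1, 59879)) = Mul(Mul(-325949, Pow(Pow(Add(-401, Mul(5, Rational(-1, 257))), Rational(1, 2)), -1)), Rational(1, 59879)) = Mul(Mul(-325949, Pow(Pow(Add(-401, Rational(-5, 257)), Rational(1, 2)), -1)), Rational(1, 59879)) = Mul(Mul(-325949, Pow(Pow(Rational(-103062, 257), Rational(1, 2)), -1)), Rational(1, 59879)) = Mul(Mul(-325949, Pow(Mul(Rational(1, 257), I, Pow(26486934, Rational(1, 2))), -1)), Rational(1, 59879)) = Mul(Mul(-325949, Mul(Rational(-1, 103062), I, Pow(26486934, Rational(1, 2)))), Rational(1, 59879)) = Mul(Mul(Rational(325949, 103062), I, Pow(26486934, Rational(1, 2))), Rational(1, 59879)) = Mul(Rational(325949, 6171249498), I, Pow(26486934, Rational(1, 2)))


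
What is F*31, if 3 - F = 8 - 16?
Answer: 341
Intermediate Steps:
F = 11 (F = 3 - (8 - 16) = 3 - 1*(-8) = 3 + 8 = 11)
F*31 = 11*31 = 341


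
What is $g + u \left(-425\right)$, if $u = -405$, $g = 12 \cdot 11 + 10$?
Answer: $172267$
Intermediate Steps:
$g = 142$ ($g = 132 + 10 = 142$)
$g + u \left(-425\right) = 142 - -172125 = 142 + 172125 = 172267$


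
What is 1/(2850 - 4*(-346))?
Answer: 1/4234 ≈ 0.00023618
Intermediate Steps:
1/(2850 - 4*(-346)) = 1/(2850 + 1384) = 1/4234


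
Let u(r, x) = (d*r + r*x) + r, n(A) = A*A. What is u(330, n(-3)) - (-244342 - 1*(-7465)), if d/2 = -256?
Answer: 71217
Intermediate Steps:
d = -512 (d = 2*(-256) = -512)
n(A) = A**2
u(r, x) = -511*r + r*x (u(r, x) = (-512*r + r*x) + r = -511*r + r*x)
u(330, n(-3)) - (-244342 - 1*(-7465)) = 330*(-511 + (-3)**2) - (-244342 - 1*(-7465)) = 330*(-511 + 9) - (-244342 + 7465) = 330*(-502) - 1*(-236877) = -165660 + 236877 = 71217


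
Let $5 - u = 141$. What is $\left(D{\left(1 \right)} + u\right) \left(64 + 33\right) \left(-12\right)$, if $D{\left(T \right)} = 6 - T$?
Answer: $152484$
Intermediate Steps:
$u = -136$ ($u = 5 - 141 = -136$)
$\left(D{\left(1 \right)} + u\right) \left(64 + 33\right) \left(-12\right) = \left(\left(6 - 1\right) - 136\right) \left(64 + 33\right) \left(-12\right) = \left(\left(6 - 1\right) - 136\right) 97 \left(-12\right) = \left(5 - 136\right) 97 \left(-12\right) = \left(-131\right) 97 \left(-12\right) = \left(-12707\right) \left(-12\right) = 152484$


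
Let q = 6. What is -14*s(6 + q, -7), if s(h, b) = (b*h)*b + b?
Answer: -8134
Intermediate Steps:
s(h, b) = b + h*b**2 (s(h, b) = h*b**2 + b = b + h*b**2)
-14*s(6 + q, -7) = -(-98)*(1 - 7*(6 + 6)) = -(-98)*(1 - 7*12) = -(-98)*(1 - 84) = -(-98)*(-83) = -14*581 = -8134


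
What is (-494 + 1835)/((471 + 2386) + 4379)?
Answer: 149/804 ≈ 0.18532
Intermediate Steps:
(-494 + 1835)/((471 + 2386) + 4379) = 1341/(2857 + 4379) = 1341/7236 = 1341*(1/7236) = 149/804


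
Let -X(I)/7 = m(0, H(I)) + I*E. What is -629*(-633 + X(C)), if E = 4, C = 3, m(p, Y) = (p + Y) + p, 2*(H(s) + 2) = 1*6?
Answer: 455396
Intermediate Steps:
H(s) = 1 (H(s) = -2 + (1*6)/2 = -2 + (1/2)*6 = -2 + 3 = 1)
m(p, Y) = Y + 2*p (m(p, Y) = (Y + p) + p = Y + 2*p)
X(I) = -7 - 28*I (X(I) = -7*((1 + 2*0) + I*4) = -7*((1 + 0) + 4*I) = -7*(1 + 4*I) = -7 - 28*I)
-629*(-633 + X(C)) = -629*(-633 + (-7 - 28*3)) = -629*(-633 + (-7 - 84)) = -629*(-633 - 91) = -629*(-724) = 455396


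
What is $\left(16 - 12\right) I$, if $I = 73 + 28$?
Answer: $404$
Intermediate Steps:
$I = 101$
$\left(16 - 12\right) I = \left(16 - 12\right) 101 = 4 \cdot 101 = 404$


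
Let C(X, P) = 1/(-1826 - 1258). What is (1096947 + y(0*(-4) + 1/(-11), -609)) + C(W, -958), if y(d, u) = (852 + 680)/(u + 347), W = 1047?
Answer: 443168613313/404004 ≈ 1.0969e+6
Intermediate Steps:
y(d, u) = 1532/(347 + u)
C(X, P) = -1/3084 (C(X, P) = 1/(-3084) = -1/3084)
(1096947 + y(0*(-4) + 1/(-11), -609)) + C(W, -958) = (1096947 + 1532/(347 - 609)) - 1/3084 = (1096947 + 1532/(-262)) - 1/3084 = (1096947 + 1532*(-1/262)) - 1/3084 = (1096947 - 766/131) - 1/3084 = 143699291/131 - 1/3084 = 443168613313/404004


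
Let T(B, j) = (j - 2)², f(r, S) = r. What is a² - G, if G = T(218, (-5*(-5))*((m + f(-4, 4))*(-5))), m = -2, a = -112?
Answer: -546960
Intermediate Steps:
T(B, j) = (-2 + j)²
G = 559504 (G = (-2 + (-5*(-5))*((-2 - 4)*(-5)))² = (-2 + 25*(-6*(-5)))² = (-2 + 25*30)² = (-2 + 750)² = 748² = 559504)
a² - G = (-112)² - 1*559504 = 12544 - 559504 = -546960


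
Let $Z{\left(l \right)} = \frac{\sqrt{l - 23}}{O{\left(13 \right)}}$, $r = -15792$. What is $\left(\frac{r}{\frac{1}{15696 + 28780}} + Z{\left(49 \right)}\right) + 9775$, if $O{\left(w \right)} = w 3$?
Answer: $-702355217 + \frac{\sqrt{26}}{39} \approx -7.0236 \cdot 10^{8}$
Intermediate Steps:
$O{\left(w \right)} = 3 w$
$Z{\left(l \right)} = \frac{\sqrt{-23 + l}}{39}$ ($Z{\left(l \right)} = \frac{\sqrt{l - 23}}{3 \cdot 13} = \frac{\sqrt{-23 + l}}{39}$)
$\left(\frac{r}{\frac{1}{15696 + 28780}} + Z{\left(49 \right)}\right) + 9775 = \left(- \frac{15792}{\frac{1}{15696 + 28780}} + \frac{\sqrt{-23 + 49}}{39}\right) + 9775 = \left(- \frac{15792}{\frac{1}{44476}} + \frac{\sqrt{26}}{39}\right) + 9775 = \left(- 15792 \frac{1}{\frac{1}{44476}} + \frac{\sqrt{26}}{39}\right) + 9775 = \left(\left(-15792\right) 44476 + \frac{\sqrt{26}}{39}\right) + 9775 = \left(-702364992 + \frac{\sqrt{26}}{39}\right) + 9775 = -702355217 + \frac{\sqrt{26}}{39}$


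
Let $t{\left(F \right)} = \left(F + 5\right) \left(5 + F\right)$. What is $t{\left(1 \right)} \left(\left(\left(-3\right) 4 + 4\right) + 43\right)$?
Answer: $1260$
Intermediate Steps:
$t{\left(F \right)} = \left(5 + F\right)^{2}$ ($t{\left(F \right)} = \left(5 + F\right) \left(5 + F\right) = \left(5 + F\right)^{2}$)
$t{\left(1 \right)} \left(\left(\left(-3\right) 4 + 4\right) + 43\right) = \left(5 + 1\right)^{2} \left(\left(\left(-3\right) 4 + 4\right) + 43\right) = 6^{2} \left(\left(-12 + 4\right) + 43\right) = 36 \left(-8 + 43\right) = 36 \cdot 35 = 1260$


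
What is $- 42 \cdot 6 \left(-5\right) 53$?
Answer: $66780$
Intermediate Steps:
$- 42 \cdot 6 \left(-5\right) 53 = \left(-42\right) \left(-30\right) 53 = 1260 \cdot 53 = 66780$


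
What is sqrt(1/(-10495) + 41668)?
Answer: sqrt(4589522891205)/10495 ≈ 204.13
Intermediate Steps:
sqrt(1/(-10495) + 41668) = sqrt(-1/10495 + 41668) = sqrt(437305659/10495) = sqrt(4589522891205)/10495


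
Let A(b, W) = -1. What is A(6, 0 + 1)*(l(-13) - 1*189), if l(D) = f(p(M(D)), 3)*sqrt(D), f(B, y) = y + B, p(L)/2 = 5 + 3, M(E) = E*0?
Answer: 189 - 19*I*sqrt(13) ≈ 189.0 - 68.505*I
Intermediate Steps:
M(E) = 0
p(L) = 16 (p(L) = 2*(5 + 3) = 2*8 = 16)
f(B, y) = B + y
l(D) = 19*sqrt(D) (l(D) = (16 + 3)*sqrt(D) = 19*sqrt(D))
A(6, 0 + 1)*(l(-13) - 1*189) = -(19*sqrt(-13) - 1*189) = -(19*(I*sqrt(13)) - 189) = -(19*I*sqrt(13) - 189) = -(-189 + 19*I*sqrt(13)) = 189 - 19*I*sqrt(13)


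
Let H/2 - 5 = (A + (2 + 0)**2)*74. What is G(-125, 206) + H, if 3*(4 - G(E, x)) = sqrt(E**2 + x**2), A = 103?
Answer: 15850 - sqrt(58061)/3 ≈ 15770.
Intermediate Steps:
G(E, x) = 4 - sqrt(E**2 + x**2)/3
H = 15846 (H = 10 + 2*((103 + (2 + 0)**2)*74) = 10 + 2*((103 + 2**2)*74) = 10 + 2*((103 + 4)*74) = 10 + 2*(107*74) = 10 + 2*7918 = 10 + 15836 = 15846)
G(-125, 206) + H = (4 - sqrt((-125)**2 + 206**2)/3) + 15846 = (4 - sqrt(15625 + 42436)/3) + 15846 = (4 - sqrt(58061)/3) + 15846 = 15850 - sqrt(58061)/3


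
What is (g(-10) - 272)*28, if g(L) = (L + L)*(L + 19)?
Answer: -12656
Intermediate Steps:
g(L) = 2*L*(19 + L) (g(L) = (2*L)*(19 + L) = 2*L*(19 + L))
(g(-10) - 272)*28 = (2*(-10)*(19 - 10) - 272)*28 = (2*(-10)*9 - 272)*28 = (-180 - 272)*28 = -452*28 = -12656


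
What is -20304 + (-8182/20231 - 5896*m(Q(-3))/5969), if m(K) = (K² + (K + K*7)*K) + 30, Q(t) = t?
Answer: -2465176604750/120758839 ≈ -20414.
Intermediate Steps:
m(K) = 30 + 9*K² (m(K) = (K² + (K + 7*K)*K) + 30 = (K² + (8*K)*K) + 30 = (K² + 8*K²) + 30 = 9*K² + 30 = 30 + 9*K²)
-20304 + (-8182/20231 - 5896*m(Q(-3))/5969) = -20304 + (-8182/20231 - 5896/(5969/(30 + 9*(-3)²))) = -20304 + (-8182*1/20231 - 5896/(5969/(30 + 9*9))) = -20304 + (-8182/20231 - 5896/(5969/(30 + 81))) = -20304 + (-8182/20231 - 5896/(5969/111)) = -20304 + (-8182/20231 - 5896/(5969*(1/111))) = -20304 + (-8182/20231 - 5896/5969/111) = -20304 + (-8182/20231 - 5896*111/5969) = -20304 + (-8182/20231 - 654456/5969) = -20304 - 13289137694/120758839 = -2465176604750/120758839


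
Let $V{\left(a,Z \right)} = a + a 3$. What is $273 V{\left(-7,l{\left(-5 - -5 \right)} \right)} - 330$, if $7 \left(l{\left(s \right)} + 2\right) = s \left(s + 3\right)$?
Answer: $-7974$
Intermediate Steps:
$l{\left(s \right)} = -2 + \frac{s \left(3 + s\right)}{7}$ ($l{\left(s \right)} = -2 + \frac{s \left(s + 3\right)}{7} = -2 + \frac{s \left(3 + s\right)}{7}$)
$V{\left(a,Z \right)} = 4 a$ ($V{\left(a,Z \right)} = a + 3 a = 4 a$)
$273 V{\left(-7,l{\left(-5 - -5 \right)} \right)} - 330 = 273 \cdot 4 \left(-7\right) - 330 = 273 \left(-28\right) - 330 = -7644 - 330 = -7974$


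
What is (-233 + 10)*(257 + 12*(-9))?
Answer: -33227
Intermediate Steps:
(-233 + 10)*(257 + 12*(-9)) = -223*(257 - 108) = -223*149 = -33227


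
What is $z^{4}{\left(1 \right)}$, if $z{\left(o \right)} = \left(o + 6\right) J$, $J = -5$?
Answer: $1500625$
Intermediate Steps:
$z{\left(o \right)} = -30 - 5 o$ ($z{\left(o \right)} = \left(o + 6\right) \left(-5\right) = \left(6 + o\right) \left(-5\right) = -30 - 5 o$)
$z^{4}{\left(1 \right)} = \left(-30 - 5\right)^{4} = \left(-35\right)^{4} = 1500625$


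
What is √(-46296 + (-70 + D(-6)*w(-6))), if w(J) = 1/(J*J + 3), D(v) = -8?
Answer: I*√70522998/39 ≈ 215.33*I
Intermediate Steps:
w(J) = 1/(3 + J²) (w(J) = 1/(J² + 3) = 1/(3 + J²))
√(-46296 + (-70 + D(-6)*w(-6))) = √(-46296 + (-70 - 8/(3 + (-6)²))) = √(-46296 + (-70 - 8/(3 + 36))) = √(-46296 + (-70 - 8/39)) = √(-46296 - 2738/39) = √(-1808282/39) = I*√70522998/39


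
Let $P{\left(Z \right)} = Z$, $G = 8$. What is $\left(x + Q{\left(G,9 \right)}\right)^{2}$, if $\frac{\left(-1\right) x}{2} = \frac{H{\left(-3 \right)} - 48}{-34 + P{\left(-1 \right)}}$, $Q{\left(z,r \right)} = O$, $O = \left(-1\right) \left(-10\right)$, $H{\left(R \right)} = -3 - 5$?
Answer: $\frac{1156}{25} \approx 46.24$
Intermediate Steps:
$H{\left(R \right)} = -8$ ($H{\left(R \right)} = -3 - 5 = -8$)
$O = 10$
$Q{\left(z,r \right)} = 10$
$x = - \frac{16}{5}$ ($x = - 2 \frac{-8 - 48}{-34 - 1} = - 2 \left(- \frac{56}{-35}\right) = - 2 \left(\left(-56\right) \left(- \frac{1}{35}\right)\right) = \left(-2\right) \frac{8}{5} = - \frac{16}{5} \approx -3.2$)
$\left(x + Q{\left(G,9 \right)}\right)^{2} = \left(- \frac{16}{5} + 10\right)^{2} = \left(\frac{34}{5}\right)^{2} = \frac{1156}{25}$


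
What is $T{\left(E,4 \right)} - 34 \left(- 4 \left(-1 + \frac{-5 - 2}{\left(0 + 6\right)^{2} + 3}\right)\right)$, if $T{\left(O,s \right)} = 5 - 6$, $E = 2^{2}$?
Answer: $- \frac{6295}{39} \approx -161.41$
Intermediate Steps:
$E = 4$
$T{\left(O,s \right)} = -1$ ($T{\left(O,s \right)} = 5 - 6 = -1$)
$T{\left(E,4 \right)} - 34 \left(- 4 \left(-1 + \frac{-5 - 2}{\left(0 + 6\right)^{2} + 3}\right)\right) = -1 - 34 \left(- 4 \left(-1 + \frac{-5 - 2}{\left(0 + 6\right)^{2} + 3}\right)\right) = -1 - 34 \left(- 4 \left(-1 - \frac{7}{6^{2} + 3}\right)\right) = -1 - 34 \left(- 4 \left(-1 - \frac{7}{36 + 3}\right)\right) = -1 - 34 \left(- 4 \left(-1 - \frac{7}{39}\right)\right) = -1 - 34 \left(\left(-4\right) \left(- \frac{46}{39}\right)\right) = -1 - \frac{6256}{39} = - \frac{6295}{39}$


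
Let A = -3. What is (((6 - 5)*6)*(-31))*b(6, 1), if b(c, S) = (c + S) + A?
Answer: -744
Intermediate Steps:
b(c, S) = -3 + S + c (b(c, S) = (c + S) - 3 = (S + c) - 3 = -3 + S + c)
(((6 - 5)*6)*(-31))*b(6, 1) = (((6 - 5)*6)*(-31))*(-3 + 1 + 6) = ((1*6)*(-31))*4 = (6*(-31))*4 = -186*4 = -744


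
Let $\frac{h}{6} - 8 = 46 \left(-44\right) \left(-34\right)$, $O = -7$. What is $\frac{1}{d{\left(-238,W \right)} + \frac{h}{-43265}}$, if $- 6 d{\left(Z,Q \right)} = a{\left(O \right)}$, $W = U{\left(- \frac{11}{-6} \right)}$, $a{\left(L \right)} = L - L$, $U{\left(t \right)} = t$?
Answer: $- \frac{43265}{412944} \approx -0.10477$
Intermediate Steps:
$a{\left(L \right)} = 0$
$W = \frac{11}{6}$ ($W = - \frac{11}{-6} = \left(-11\right) \left(- \frac{1}{6}\right) = \frac{11}{6} \approx 1.8333$)
$h = 412944$ ($h = 48 + 6 \cdot 46 \left(-44\right) \left(-34\right) = 48 + 6 \left(\left(-2024\right) \left(-34\right)\right) = 48 + 6 \cdot 68816 = 48 + 412896 = 412944$)
$d{\left(Z,Q \right)} = 0$ ($d{\left(Z,Q \right)} = \left(- \frac{1}{6}\right) 0 = 0$)
$\frac{1}{d{\left(-238,W \right)} + \frac{h}{-43265}} = \frac{1}{0 + \frac{412944}{-43265}} = \frac{1}{0 + 412944 \left(- \frac{1}{43265}\right)} = \frac{1}{0 - \frac{412944}{43265}} = \frac{1}{- \frac{412944}{43265}} = - \frac{43265}{412944}$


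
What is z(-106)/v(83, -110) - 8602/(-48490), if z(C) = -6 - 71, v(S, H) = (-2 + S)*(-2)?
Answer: 2563627/3927690 ≈ 0.65271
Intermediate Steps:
v(S, H) = 4 - 2*S
z(C) = -77
z(-106)/v(83, -110) - 8602/(-48490) = -77/(4 - 2*83) - 8602/(-48490) = -77/(4 - 166) - 8602*(-1/48490) = -77/(-162) + 4301/24245 = -77*(-1/162) + 4301/24245 = 77/162 + 4301/24245 = 2563627/3927690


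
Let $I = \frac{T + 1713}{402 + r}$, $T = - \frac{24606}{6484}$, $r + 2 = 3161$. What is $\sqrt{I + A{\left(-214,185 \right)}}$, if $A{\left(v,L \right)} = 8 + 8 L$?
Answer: $\frac{\sqrt{22042987603438382}}{3848254} \approx 38.581$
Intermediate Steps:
$r = 3159$ ($r = -2 + 3161 = 3159$)
$T = - \frac{12303}{3242}$ ($T = \left(-24606\right) \frac{1}{6484} = - \frac{12303}{3242} \approx -3.7949$)
$I = \frac{1847081}{3848254}$ ($I = \frac{- \frac{12303}{3242} + 1713}{402 + 3159} = \frac{5541243}{3242 \cdot 3561} = \frac{5541243}{3242} \cdot \frac{1}{3561} = \frac{1847081}{3848254} \approx 0.47998$)
$\sqrt{I + A{\left(-214,185 \right)}} = \sqrt{\frac{1847081}{3848254} + \left(8 + 8 \cdot 185\right)} = \sqrt{\frac{1847081}{3848254} + \left(8 + 1480\right)} = \sqrt{\frac{1847081}{3848254} + 1488} = \sqrt{\frac{5728049033}{3848254}} = \frac{\sqrt{22042987603438382}}{3848254}$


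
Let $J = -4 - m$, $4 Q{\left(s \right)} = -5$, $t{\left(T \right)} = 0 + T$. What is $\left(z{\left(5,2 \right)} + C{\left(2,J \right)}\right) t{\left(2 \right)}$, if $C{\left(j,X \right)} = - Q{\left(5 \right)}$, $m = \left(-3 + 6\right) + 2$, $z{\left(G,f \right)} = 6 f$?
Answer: $\frac{53}{2} \approx 26.5$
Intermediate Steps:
$t{\left(T \right)} = T$
$Q{\left(s \right)} = - \frac{5}{4}$ ($Q{\left(s \right)} = \frac{1}{4} \left(-5\right) = - \frac{5}{4}$)
$m = 5$ ($m = 3 + 2 = 5$)
$J = -9$ ($J = -4 - 5 = -9$)
$C{\left(j,X \right)} = \frac{5}{4}$ ($C{\left(j,X \right)} = \left(-1\right) \left(- \frac{5}{4}\right) = \frac{5}{4}$)
$\left(z{\left(5,2 \right)} + C{\left(2,J \right)}\right) t{\left(2 \right)} = \left(6 \cdot 2 + \frac{5}{4}\right) 2 = \left(12 + \frac{5}{4}\right) 2 = \frac{53}{4} \cdot 2 = \frac{53}{2}$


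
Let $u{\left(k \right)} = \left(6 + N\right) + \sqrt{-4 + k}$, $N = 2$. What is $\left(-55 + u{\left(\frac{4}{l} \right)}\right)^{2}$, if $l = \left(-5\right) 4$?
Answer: $\frac{\left(235 - i \sqrt{105}\right)^{2}}{25} \approx 2204.8 - 192.64 i$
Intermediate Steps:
$l = -20$
$u{\left(k \right)} = 8 + \sqrt{-4 + k}$ ($u{\left(k \right)} = \left(6 + 2\right) + \sqrt{-4 + k} = 8 + \sqrt{-4 + k}$)
$\left(-55 + u{\left(\frac{4}{l} \right)}\right)^{2} = \left(-55 + \left(8 + \sqrt{-4 + \frac{4}{-20}}\right)\right)^{2} = \left(-55 + \left(8 + \sqrt{-4 + 4 \left(- \frac{1}{20}\right)}\right)\right)^{2} = \left(-55 + \left(8 + \sqrt{-4 - \frac{1}{5}}\right)\right)^{2} = \left(-55 + \left(8 + \sqrt{- \frac{21}{5}}\right)\right)^{2} = \left(-55 + \left(8 + \frac{i \sqrt{105}}{5}\right)\right)^{2} = \left(-47 + \frac{i \sqrt{105}}{5}\right)^{2}$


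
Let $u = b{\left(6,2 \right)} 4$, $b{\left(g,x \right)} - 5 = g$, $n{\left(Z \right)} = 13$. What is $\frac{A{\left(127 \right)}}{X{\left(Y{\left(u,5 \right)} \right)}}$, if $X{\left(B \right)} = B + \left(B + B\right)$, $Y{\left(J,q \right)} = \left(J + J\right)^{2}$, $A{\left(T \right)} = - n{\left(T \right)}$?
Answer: $- \frac{13}{23232} \approx -0.00055957$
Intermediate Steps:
$A{\left(T \right)} = -13$ ($A{\left(T \right)} = \left(-1\right) 13 = -13$)
$b{\left(g,x \right)} = 5 + g$
$u = 44$ ($u = \left(5 + 6\right) 4 = 11 \cdot 4 = 44$)
$Y{\left(J,q \right)} = 4 J^{2}$ ($Y{\left(J,q \right)} = \left(2 J\right)^{2} = 4 J^{2}$)
$X{\left(B \right)} = 3 B$ ($X{\left(B \right)} = B + 2 B = 3 B$)
$\frac{A{\left(127 \right)}}{X{\left(Y{\left(u,5 \right)} \right)}} = - \frac{13}{3 \cdot 4 \cdot 44^{2}} = - \frac{13}{3 \cdot 4 \cdot 1936} = - \frac{13}{3 \cdot 7744} = - \frac{13}{23232}$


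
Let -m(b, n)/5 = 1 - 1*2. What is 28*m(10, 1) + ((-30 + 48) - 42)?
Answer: 116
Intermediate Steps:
m(b, n) = 5 (m(b, n) = -5*(1 - 1*2) = -5*(1 - 2) = -5*(-1) = 5)
28*m(10, 1) + ((-30 + 48) - 42) = 28*5 + ((-30 + 48) - 42) = 140 + (18 - 42) = 140 - 24 = 116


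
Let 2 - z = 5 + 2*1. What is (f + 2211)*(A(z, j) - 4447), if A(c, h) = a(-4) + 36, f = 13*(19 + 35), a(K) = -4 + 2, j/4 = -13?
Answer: -12855069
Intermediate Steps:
j = -52 (j = 4*(-13) = -52)
a(K) = -2
z = -5 (z = 2 - (5 + 2*1) = 2 - (5 + 2) = 2 - 1*7 = 2 - 7 = -5)
f = 702 (f = 13*54 = 702)
A(c, h) = 34 (A(c, h) = -2 + 36 = 34)
(f + 2211)*(A(z, j) - 4447) = (702 + 2211)*(34 - 4447) = 2913*(-4413) = -12855069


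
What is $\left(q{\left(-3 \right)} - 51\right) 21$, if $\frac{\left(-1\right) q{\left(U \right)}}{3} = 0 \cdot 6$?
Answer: $-1071$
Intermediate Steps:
$q{\left(U \right)} = 0$ ($q{\left(U \right)} = - 3 \cdot 0 \cdot 6 = \left(-3\right) 0 = 0$)
$\left(q{\left(-3 \right)} - 51\right) 21 = \left(0 - 51\right) 21 = \left(-51\right) 21 = -1071$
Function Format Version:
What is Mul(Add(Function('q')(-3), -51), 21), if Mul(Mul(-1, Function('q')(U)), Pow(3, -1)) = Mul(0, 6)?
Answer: -1071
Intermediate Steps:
Function('q')(U) = 0 (Function('q')(U) = Mul(-3, Mul(0, 6)) = Mul(-3, 0) = 0)
Mul(Add(Function('q')(-3), -51), 21) = Mul(Add(0, -51), 21) = Mul(-51, 21) = -1071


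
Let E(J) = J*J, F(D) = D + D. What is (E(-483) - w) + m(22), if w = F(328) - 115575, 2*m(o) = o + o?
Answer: 348230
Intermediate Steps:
m(o) = o (m(o) = (o + o)/2 = (2*o)/2 = o)
F(D) = 2*D
w = -114919 (w = 2*328 - 115575 = 656 - 115575 = -114919)
E(J) = J²
(E(-483) - w) + m(22) = ((-483)² - 1*(-114919)) + 22 = (233289 + 114919) + 22 = 348208 + 22 = 348230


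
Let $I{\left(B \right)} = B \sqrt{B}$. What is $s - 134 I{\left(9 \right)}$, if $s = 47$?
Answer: $-3571$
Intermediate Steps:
$I{\left(B \right)} = B^{\frac{3}{2}}$
$s - 134 I{\left(9 \right)} = 47 - 134 \cdot 9^{\frac{3}{2}} = 47 - 3618 = -3571$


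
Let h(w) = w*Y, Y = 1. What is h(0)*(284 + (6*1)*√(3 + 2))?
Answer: 0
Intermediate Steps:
h(w) = w (h(w) = w*1 = w)
h(0)*(284 + (6*1)*√(3 + 2)) = 0*(284 + (6*1)*√(3 + 2)) = 0*(284 + 6*√5) = 0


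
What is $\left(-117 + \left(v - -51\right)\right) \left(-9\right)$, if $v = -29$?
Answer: $855$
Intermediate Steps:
$\left(-117 + \left(v - -51\right)\right) \left(-9\right) = \left(-117 - -22\right) \left(-9\right) = \left(-117 + \left(-29 + 51\right)\right) \left(-9\right) = \left(-117 + 22\right) \left(-9\right) = \left(-95\right) \left(-9\right) = 855$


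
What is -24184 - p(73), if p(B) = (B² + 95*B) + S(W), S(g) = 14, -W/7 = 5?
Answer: -36462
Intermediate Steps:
W = -35 (W = -7*5 = -35)
p(B) = 14 + B² + 95*B (p(B) = (B² + 95*B) + 14 = 14 + B² + 95*B)
-24184 - p(73) = -24184 - (14 + 73² + 95*73) = -24184 - (14 + 5329 + 6935) = -24184 - 1*12278 = -24184 - 12278 = -36462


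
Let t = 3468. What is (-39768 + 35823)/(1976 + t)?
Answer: -3945/5444 ≈ -0.72465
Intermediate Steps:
(-39768 + 35823)/(1976 + t) = (-39768 + 35823)/(1976 + 3468) = -3945/5444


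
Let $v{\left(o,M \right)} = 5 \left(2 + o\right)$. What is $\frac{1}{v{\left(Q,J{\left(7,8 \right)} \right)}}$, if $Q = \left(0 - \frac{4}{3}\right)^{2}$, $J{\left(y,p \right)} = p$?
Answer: $\frac{9}{170} \approx 0.052941$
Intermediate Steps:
$Q = \frac{16}{9}$ ($Q = \left(0 - \frac{4}{3}\right)^{2} = \left(- \frac{4}{3}\right)^{2} = \frac{16}{9} \approx 1.7778$)
$v{\left(o,M \right)} = 10 + 5 o$
$\frac{1}{v{\left(Q,J{\left(7,8 \right)} \right)}} = \frac{1}{10 + 5 \cdot \frac{16}{9}} = \frac{1}{10 + \frac{80}{9}} = \frac{1}{\frac{170}{9}} = \frac{9}{170}$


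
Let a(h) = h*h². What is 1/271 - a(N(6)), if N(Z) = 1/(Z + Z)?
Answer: 1457/468288 ≈ 0.0031113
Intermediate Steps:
N(Z) = 1/(2*Z)
a(h) = h³
1/271 - a(N(6)) = 1/271 - ((½)/6)³ = 1/271 - ((½)*(⅙))³ = 1/271 - (1/12)³ = 1/271 - 1*1/1728 = 1/271 - 1/1728 = 1457/468288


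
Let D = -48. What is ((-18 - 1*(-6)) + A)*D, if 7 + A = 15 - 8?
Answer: 576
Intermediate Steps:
A = 0 (A = -7 + (15 - 8) = -7 + 7 = 0)
((-18 - 1*(-6)) + A)*D = ((-18 - 1*(-6)) + 0)*(-48) = ((-18 + 6) + 0)*(-48) = (-12 + 0)*(-48) = -12*(-48) = 576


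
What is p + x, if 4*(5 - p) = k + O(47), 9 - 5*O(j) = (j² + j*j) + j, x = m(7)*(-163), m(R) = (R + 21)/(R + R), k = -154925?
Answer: 772661/20 ≈ 38633.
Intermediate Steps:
m(R) = (21 + R)/(2*R) (m(R) = (21 + R)/((2*R)) = (21 + R)*(1/(2*R)) = (21 + R)/(2*R))
x = -326 (x = ((½)*(21 + 7)/7)*(-163) = ((½)*(⅐)*28)*(-163) = 2*(-163) = -326)
O(j) = 9/5 - 2*j²/5 - j/5 (O(j) = 9/5 - ((j² + j*j) + j)/5 = 9/5 - ((j² + j²) + j)/5 = 9/5 - (2*j² + j)/5 = 9/5 - (j + 2*j²)/5 = 9/5 + (-2*j²/5 - j/5) = 9/5 - 2*j²/5 - j/5)
p = 779181/20 (p = 5 - (-154925 + (9/5 - ⅖*47² - ⅕*47))/4 = 5 - (-154925 + (9/5 - ⅖*2209 - 47/5))/4 = 5 - (-154925 + (9/5 - 4418/5 - 47/5))/4 = 5 - (-154925 - 4456/5)/4 = 5 - ¼*(-779081/5) = 5 + 779081/20 = 779181/20 ≈ 38959.)
p + x = 779181/20 - 326 = 772661/20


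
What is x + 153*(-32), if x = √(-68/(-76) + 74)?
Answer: -4896 + √27037/19 ≈ -4887.3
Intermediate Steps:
x = √27037/19 (x = √(-68*(-1/76) + 74) = √(17/19 + 74) = √(1423/19) = √27037/19 ≈ 8.6542)
x + 153*(-32) = √27037/19 + 153*(-32) = √27037/19 - 4896 = -4896 + √27037/19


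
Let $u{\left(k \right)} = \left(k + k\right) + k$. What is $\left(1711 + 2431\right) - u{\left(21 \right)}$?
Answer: $4079$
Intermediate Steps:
$u{\left(k \right)} = 3 k$ ($u{\left(k \right)} = 2 k + k = 3 k$)
$\left(1711 + 2431\right) - u{\left(21 \right)} = \left(1711 + 2431\right) - 3 \cdot 21 = 4142 - 63 = 4079$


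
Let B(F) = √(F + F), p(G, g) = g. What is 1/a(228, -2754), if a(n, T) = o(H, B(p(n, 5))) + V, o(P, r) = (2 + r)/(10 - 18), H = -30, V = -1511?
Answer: -9672/14616809 + 4*√10/73084045 ≈ -0.00066153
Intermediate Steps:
B(F) = √2*√F (B(F) = √(2*F) = √2*√F)
o(P, r) = -¼ - r/8 (o(P, r) = (2 + r)/(-8) = (2 + r)*(-⅛) = -¼ - r/8)
a(n, T) = -6045/4 - √10/8 (a(n, T) = (-¼ - √2*√5/8) - 1511 = (-¼ - √10/8) - 1511 = -6045/4 - √10/8)
1/a(228, -2754) = 1/(-6045/4 - √10/8)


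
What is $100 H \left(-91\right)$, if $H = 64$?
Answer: $-582400$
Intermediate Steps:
$100 H \left(-91\right) = 100 \cdot 64 \left(-91\right) = 6400 \left(-91\right) = -582400$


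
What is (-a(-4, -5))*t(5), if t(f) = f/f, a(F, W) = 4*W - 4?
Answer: 24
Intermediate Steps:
a(F, W) = -4 + 4*W
t(f) = 1
(-a(-4, -5))*t(5) = -(-4 + 4*(-5))*1 = -(-4 - 20)*1 = -1*(-24)*1 = 24*1 = 24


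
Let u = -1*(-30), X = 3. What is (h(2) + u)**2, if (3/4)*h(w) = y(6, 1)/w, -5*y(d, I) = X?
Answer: 21904/25 ≈ 876.16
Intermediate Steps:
y(d, I) = -3/5 (y(d, I) = -1/5*3 = -3/5)
h(w) = -4/(5*w) (h(w) = 4*(-3/(5*w))/3 = -4/(5*w))
u = 30
(h(2) + u)**2 = (-4/5/2 + 30)**2 = (-4/5*1/2 + 30)**2 = (-2/5 + 30)**2 = (148/5)**2 = 21904/25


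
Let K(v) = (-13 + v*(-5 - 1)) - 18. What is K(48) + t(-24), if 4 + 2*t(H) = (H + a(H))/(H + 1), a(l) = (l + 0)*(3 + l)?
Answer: -7623/23 ≈ -331.43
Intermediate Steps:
a(l) = l*(3 + l)
K(v) = -31 - 6*v (K(v) = (-13 + v*(-6)) - 18 = (-13 - 6*v) - 18 = -31 - 6*v)
t(H) = -2 + (H + H*(3 + H))/(2*(1 + H)) (t(H) = -2 + ((H + H*(3 + H))/(H + 1))/2 = -2 + ((H + H*(3 + H))/(1 + H))/2 = -2 + (H + H*(3 + H))/(2*(1 + H)))
K(48) + t(-24) = (-31 - 6*48) + (-4 + (-24)²)/(2*(1 - 24)) = (-31 - 288) + (½)*(-4 + 576)/(-23) = -319 + (½)*(-1/23)*572 = -319 - 286/23 = -7623/23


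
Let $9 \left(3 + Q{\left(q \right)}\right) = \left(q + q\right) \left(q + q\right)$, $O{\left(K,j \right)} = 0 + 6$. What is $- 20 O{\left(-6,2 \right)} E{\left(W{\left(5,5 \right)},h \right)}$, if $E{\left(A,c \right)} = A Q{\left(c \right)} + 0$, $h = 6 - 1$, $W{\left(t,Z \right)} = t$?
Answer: $- \frac{14600}{3} \approx -4866.7$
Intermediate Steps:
$O{\left(K,j \right)} = 6$
$h = 5$
$Q{\left(q \right)} = -3 + \frac{4 q^{2}}{9}$ ($Q{\left(q \right)} = -3 + \frac{\left(q + q\right) \left(q + q\right)}{9} = -3 + \frac{2 q 2 q}{9} = -3 + \frac{4 q^{2}}{9}$)
$E{\left(A,c \right)} = A \left(-3 + \frac{4 c^{2}}{9}\right)$ ($E{\left(A,c \right)} = A \left(-3 + \frac{4 c^{2}}{9}\right) + 0 = A \left(-3 + \frac{4 c^{2}}{9}\right)$)
$- 20 O{\left(-6,2 \right)} E{\left(W{\left(5,5 \right)},h \right)} = \left(-20\right) 6 \cdot \frac{1}{9} \cdot 5 \left(-27 + 4 \cdot 5^{2}\right) = - 120 \cdot \frac{1}{9} \cdot 5 \left(-27 + 4 \cdot 25\right) = - 120 \cdot \frac{1}{9} \cdot 5 \left(-27 + 100\right) = - 120 \cdot \frac{1}{9} \cdot 5 \cdot 73 = \left(-120\right) \frac{365}{9} = - \frac{14600}{3}$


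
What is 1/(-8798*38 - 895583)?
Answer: -1/1229907 ≈ -8.1307e-7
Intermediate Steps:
1/(-8798*38 - 895583) = 1/(-334324 - 895583) = 1/(-1229907) = -1/1229907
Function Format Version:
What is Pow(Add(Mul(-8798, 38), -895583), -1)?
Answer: Rational(-1, 1229907) ≈ -8.1307e-7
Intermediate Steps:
Pow(Add(Mul(-8798, 38), -895583), -1) = Pow(Add(-334324, -895583), -1) = Pow(-1229907, -1) = Rational(-1, 1229907)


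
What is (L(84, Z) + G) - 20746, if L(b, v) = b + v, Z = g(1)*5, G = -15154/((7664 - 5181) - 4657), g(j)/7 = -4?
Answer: -22604197/1087 ≈ -20795.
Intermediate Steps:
g(j) = -28 (g(j) = 7*(-4) = -28)
G = 7577/1087 (G = -15154/(2483 - 4657) = -15154/(-2174) = -15154*(-1/2174) = 7577/1087 ≈ 6.9706)
Z = -140 (Z = -28*5 = -140)
(L(84, Z) + G) - 20746 = ((84 - 140) + 7577/1087) - 20746 = (-56 + 7577/1087) - 20746 = -53295/1087 - 20746 = -22604197/1087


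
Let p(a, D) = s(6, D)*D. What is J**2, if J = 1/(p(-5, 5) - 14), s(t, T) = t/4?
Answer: 4/169 ≈ 0.023669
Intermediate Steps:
s(t, T) = t/4 (s(t, T) = t*(1/4) = t/4)
p(a, D) = 3*D/2 (p(a, D) = ((1/4)*6)*D = 3*D/2)
J = -2/13 (J = 1/((3/2)*5 - 14) = 1/(15/2 - 14) = 1/(-13/2) = -2/13 ≈ -0.15385)
J**2 = (-2/13)**2 = 4/169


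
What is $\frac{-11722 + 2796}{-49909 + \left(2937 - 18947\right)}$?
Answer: $\frac{8926}{65919} \approx 0.13541$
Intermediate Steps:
$\frac{-11722 + 2796}{-49909 + \left(2937 - 18947\right)} = - \frac{8926}{-49909 + \left(2937 - 18947\right)} = - \frac{8926}{-49909 - 16010} = - \frac{8926}{-65919} = \left(-8926\right) \left(- \frac{1}{65919}\right) = \frac{8926}{65919}$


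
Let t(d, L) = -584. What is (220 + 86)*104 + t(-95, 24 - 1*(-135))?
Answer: 31240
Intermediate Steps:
(220 + 86)*104 + t(-95, 24 - 1*(-135)) = (220 + 86)*104 - 584 = 306*104 - 584 = 31824 - 584 = 31240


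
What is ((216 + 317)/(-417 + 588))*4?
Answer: 2132/171 ≈ 12.468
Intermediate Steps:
((216 + 317)/(-417 + 588))*4 = (533/171)*4 = 2132/171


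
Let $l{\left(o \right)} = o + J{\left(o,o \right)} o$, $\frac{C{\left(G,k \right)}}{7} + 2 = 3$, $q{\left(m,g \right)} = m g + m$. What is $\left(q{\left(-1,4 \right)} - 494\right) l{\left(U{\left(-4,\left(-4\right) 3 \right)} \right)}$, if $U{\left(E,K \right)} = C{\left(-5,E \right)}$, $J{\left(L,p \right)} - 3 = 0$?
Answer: $-13972$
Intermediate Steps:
$J{\left(L,p \right)} = 3$ ($J{\left(L,p \right)} = 3 + 0 = 3$)
$q{\left(m,g \right)} = m + g m$ ($q{\left(m,g \right)} = g m + m = m + g m$)
$C{\left(G,k \right)} = 7$ ($C{\left(G,k \right)} = -14 + 7 \cdot 3 = -14 + 21 = 7$)
$U{\left(E,K \right)} = 7$
$l{\left(o \right)} = 4 o$ ($l{\left(o \right)} = o + 3 o = 4 o$)
$\left(q{\left(-1,4 \right)} - 494\right) l{\left(U{\left(-4,\left(-4\right) 3 \right)} \right)} = \left(- (1 + 4) - 494\right) 4 \cdot 7 = \left(\left(-1\right) 5 - 494\right) 28 = \left(-5 - 494\right) 28 = \left(-499\right) 28 = -13972$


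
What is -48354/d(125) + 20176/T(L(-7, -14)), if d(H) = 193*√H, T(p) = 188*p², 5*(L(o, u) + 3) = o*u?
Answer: 126100/323783 - 48354*√5/4825 ≈ -22.019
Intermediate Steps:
L(o, u) = -3 + o*u/5 (L(o, u) = -3 + (o*u)/5 = -3 + o*u/5)
-48354/d(125) + 20176/T(L(-7, -14)) = -48354*√5/4825 + 20176/((188*(-3 + (⅕)*(-7)*(-14))²)) = -48354*√5/4825 + 20176/((188*(-3 + 98/5)²)) = -48354*√5/4825 + 20176/((188*(83/5)²)) = -48354*√5/4825 + 20176/((188*(6889/25))) = -48354*√5/4825 + 20176/(1295132/25) = -48354*√5/4825 + 20176*(25/1295132) = -48354*√5/4825 + 126100/323783 = 126100/323783 - 48354*√5/4825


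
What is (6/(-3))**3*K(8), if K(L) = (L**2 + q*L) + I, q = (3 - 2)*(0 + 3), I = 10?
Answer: -784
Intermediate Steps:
q = 3 (q = 1*3 = 3)
K(L) = 10 + L**2 + 3*L (K(L) = (L**2 + 3*L) + 10 = 10 + L**2 + 3*L)
(6/(-3))**3*K(8) = (6/(-3))**3*(10 + 8**2 + 3*8) = (6*(-1/3))**3*(10 + 64 + 24) = (-2)**3*98 = -8*98 = -784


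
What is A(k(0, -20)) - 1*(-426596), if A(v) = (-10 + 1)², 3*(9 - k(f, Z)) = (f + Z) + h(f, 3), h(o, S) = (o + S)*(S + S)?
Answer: 426677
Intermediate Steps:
h(o, S) = 2*S*(S + o) (h(o, S) = (S + o)*(2*S) = 2*S*(S + o))
k(f, Z) = 3 - 7*f/3 - Z/3 (k(f, Z) = 9 - ((f + Z) + 2*3*(3 + f))/3 = 9 - ((Z + f) + (18 + 6*f))/3 = 9 - (18 + Z + 7*f)/3 = 9 + (-6 - 7*f/3 - Z/3) = 3 - 7*f/3 - Z/3)
A(v) = 81 (A(v) = (-9)² = 81)
A(k(0, -20)) - 1*(-426596) = 81 - 1*(-426596) = 81 + 426596 = 426677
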